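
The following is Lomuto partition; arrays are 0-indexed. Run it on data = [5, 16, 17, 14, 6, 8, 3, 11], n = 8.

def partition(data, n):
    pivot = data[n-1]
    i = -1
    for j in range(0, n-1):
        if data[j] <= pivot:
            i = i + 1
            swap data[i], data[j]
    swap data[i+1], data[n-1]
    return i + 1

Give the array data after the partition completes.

pivot = data[7] = 11; i = -1
j=0: data[0]=5 ≤ 11 → i=0, swap data[0],data[0] (no change) → [5, 16, 17, 14, 6, 8, 3, 11]
j=1: data[1]=16 > 11 → no swap
j=2: data[2]=17 > 11 → no swap
j=3: data[3]=14 > 11 → no swap
j=4: data[4]=6 ≤ 11 → i=1, swap data[1],data[4] → [5, 6, 17, 14, 16, 8, 3, 11]
j=5: data[5]=8 ≤ 11 → i=2, swap data[2],data[5] → [5, 6, 8, 14, 16, 17, 3, 11]
j=6: data[6]=3 ≤ 11 → i=3, swap data[3],data[6] → [5, 6, 8, 3, 16, 17, 14, 11]
final swap data[4],data[7] → [5, 6, 8, 3, 11, 17, 14, 16]; return 4

[5, 6, 8, 3, 11, 17, 14, 16]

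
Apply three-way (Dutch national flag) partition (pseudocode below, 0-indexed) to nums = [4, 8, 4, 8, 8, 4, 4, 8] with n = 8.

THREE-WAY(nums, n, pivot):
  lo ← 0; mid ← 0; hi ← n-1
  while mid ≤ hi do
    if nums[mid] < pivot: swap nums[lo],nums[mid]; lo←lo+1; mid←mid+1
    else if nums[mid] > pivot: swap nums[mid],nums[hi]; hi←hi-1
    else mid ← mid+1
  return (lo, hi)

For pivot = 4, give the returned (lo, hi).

(0, 3)

pivot = 4; lo=0, mid=0, hi=7
nums[mid]=4=4: mid=1
nums[mid]=8>4: swap nums[1],nums[7]; hi=6 → [4, 8, 4, 8, 8, 4, 4, 8]
nums[mid]=8>4: swap nums[1],nums[6]; hi=5 → [4, 4, 4, 8, 8, 4, 8, 8]
nums[mid]=4=4: mid=2
nums[mid]=4=4: mid=3
nums[mid]=8>4: swap nums[3],nums[5]; hi=4 → [4, 4, 4, 4, 8, 8, 8, 8]
nums[mid]=4=4: mid=4
nums[mid]=8>4: swap nums[4],nums[4]; hi=3 → [4, 4, 4, 4, 8, 8, 8, 8]
end: lo=0, hi=3; nums = [4, 4, 4, 4, 8, 8, 8, 8]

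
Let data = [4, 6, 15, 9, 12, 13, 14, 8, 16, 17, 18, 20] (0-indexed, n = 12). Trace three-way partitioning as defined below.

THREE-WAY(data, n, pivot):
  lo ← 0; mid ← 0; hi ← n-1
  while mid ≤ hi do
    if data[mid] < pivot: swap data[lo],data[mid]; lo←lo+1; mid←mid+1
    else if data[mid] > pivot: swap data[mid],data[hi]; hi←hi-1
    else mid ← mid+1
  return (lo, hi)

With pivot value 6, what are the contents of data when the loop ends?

[4, 6, 9, 12, 13, 14, 8, 16, 17, 18, 20, 15]

pivot = 6; lo=0, mid=0, hi=11
data[mid]=4<6: swap data[0],data[0]; lo=1,mid=1 → [4, 6, 15, 9, 12, 13, 14, 8, 16, 17, 18, 20]
data[mid]=6=6: mid=2
data[mid]=15>6: swap data[2],data[11]; hi=10 → [4, 6, 20, 9, 12, 13, 14, 8, 16, 17, 18, 15]
data[mid]=20>6: swap data[2],data[10]; hi=9 → [4, 6, 18, 9, 12, 13, 14, 8, 16, 17, 20, 15]
data[mid]=18>6: swap data[2],data[9]; hi=8 → [4, 6, 17, 9, 12, 13, 14, 8, 16, 18, 20, 15]
data[mid]=17>6: swap data[2],data[8]; hi=7 → [4, 6, 16, 9, 12, 13, 14, 8, 17, 18, 20, 15]
data[mid]=16>6: swap data[2],data[7]; hi=6 → [4, 6, 8, 9, 12, 13, 14, 16, 17, 18, 20, 15]
data[mid]=8>6: swap data[2],data[6]; hi=5 → [4, 6, 14, 9, 12, 13, 8, 16, 17, 18, 20, 15]
data[mid]=14>6: swap data[2],data[5]; hi=4 → [4, 6, 13, 9, 12, 14, 8, 16, 17, 18, 20, 15]
data[mid]=13>6: swap data[2],data[4]; hi=3 → [4, 6, 12, 9, 13, 14, 8, 16, 17, 18, 20, 15]
data[mid]=12>6: swap data[2],data[3]; hi=2 → [4, 6, 9, 12, 13, 14, 8, 16, 17, 18, 20, 15]
data[mid]=9>6: swap data[2],data[2]; hi=1 → [4, 6, 9, 12, 13, 14, 8, 16, 17, 18, 20, 15]
end: lo=1, hi=1; data = [4, 6, 9, 12, 13, 14, 8, 16, 17, 18, 20, 15]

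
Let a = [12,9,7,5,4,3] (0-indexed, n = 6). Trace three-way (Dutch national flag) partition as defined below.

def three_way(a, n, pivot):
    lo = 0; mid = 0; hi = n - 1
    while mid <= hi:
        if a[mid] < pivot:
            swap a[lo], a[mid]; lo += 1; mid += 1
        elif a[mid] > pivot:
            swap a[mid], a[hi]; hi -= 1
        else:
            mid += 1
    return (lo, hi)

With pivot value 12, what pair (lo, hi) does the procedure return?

(5, 5)

pivot = 12; lo=0, mid=0, hi=5
a[mid]=12=12: mid=1
a[mid]=9<12: swap a[0],a[1]; lo=1,mid=2 → [9,12,7,5,4,3]
a[mid]=7<12: swap a[1],a[2]; lo=2,mid=3 → [9,7,12,5,4,3]
a[mid]=5<12: swap a[2],a[3]; lo=3,mid=4 → [9,7,5,12,4,3]
a[mid]=4<12: swap a[3],a[4]; lo=4,mid=5 → [9,7,5,4,12,3]
a[mid]=3<12: swap a[4],a[5]; lo=5,mid=6 → [9,7,5,4,3,12]
end: lo=5, hi=5; a = [9,7,5,4,3,12]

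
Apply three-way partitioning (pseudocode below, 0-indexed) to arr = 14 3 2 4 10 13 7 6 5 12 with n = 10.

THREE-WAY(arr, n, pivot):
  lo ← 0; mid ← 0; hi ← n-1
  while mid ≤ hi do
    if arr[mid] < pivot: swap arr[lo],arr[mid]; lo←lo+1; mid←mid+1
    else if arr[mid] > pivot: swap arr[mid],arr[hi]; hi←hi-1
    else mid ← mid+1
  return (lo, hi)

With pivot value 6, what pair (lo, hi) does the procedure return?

(4, 4)

lo=0 mid=0 hi=9
14>6: swap(0,9), hi=8 ⇒ 12 3 2 4 10 13 7 6 5 14
12>6: swap(0,8), hi=7 ⇒ 5 3 2 4 10 13 7 6 12 14
5<6: swap(0,0), lo=1 mid=1 ⇒ 5 3 2 4 10 13 7 6 12 14
3<6: swap(1,1), lo=2 mid=2 ⇒ 5 3 2 4 10 13 7 6 12 14
2<6: swap(2,2), lo=3 mid=3 ⇒ 5 3 2 4 10 13 7 6 12 14
4<6: swap(3,3), lo=4 mid=4 ⇒ 5 3 2 4 10 13 7 6 12 14
10>6: swap(4,7), hi=6 ⇒ 5 3 2 4 6 13 7 10 12 14
6=6: mid=5
13>6: swap(5,6), hi=5 ⇒ 5 3 2 4 6 7 13 10 12 14
7>6: swap(5,5), hi=4 ⇒ 5 3 2 4 6 7 13 10 12 14
done. lo=4 hi=4; arr=5 3 2 4 6 7 13 10 12 14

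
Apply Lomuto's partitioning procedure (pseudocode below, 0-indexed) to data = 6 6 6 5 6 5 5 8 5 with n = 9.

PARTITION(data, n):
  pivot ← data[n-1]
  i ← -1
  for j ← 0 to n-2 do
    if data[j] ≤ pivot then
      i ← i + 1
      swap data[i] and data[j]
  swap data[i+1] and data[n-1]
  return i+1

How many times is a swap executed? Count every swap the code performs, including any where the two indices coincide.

pivot = data[8] = 5; i = -1
j=0: data[0]=6 > 5 → no swap
j=1: data[1]=6 > 5 → no swap
j=2: data[2]=6 > 5 → no swap
j=3: data[3]=5 ≤ 5 → i=0, swap data[0],data[3] → 5 6 6 6 6 5 5 8 5
j=4: data[4]=6 > 5 → no swap
j=5: data[5]=5 ≤ 5 → i=1, swap data[1],data[5] → 5 5 6 6 6 6 5 8 5
j=6: data[6]=5 ≤ 5 → i=2, swap data[2],data[6] → 5 5 5 6 6 6 6 8 5
j=7: data[7]=8 > 5 → no swap
final swap data[3],data[8] → 5 5 5 5 6 6 6 8 6; return 3

4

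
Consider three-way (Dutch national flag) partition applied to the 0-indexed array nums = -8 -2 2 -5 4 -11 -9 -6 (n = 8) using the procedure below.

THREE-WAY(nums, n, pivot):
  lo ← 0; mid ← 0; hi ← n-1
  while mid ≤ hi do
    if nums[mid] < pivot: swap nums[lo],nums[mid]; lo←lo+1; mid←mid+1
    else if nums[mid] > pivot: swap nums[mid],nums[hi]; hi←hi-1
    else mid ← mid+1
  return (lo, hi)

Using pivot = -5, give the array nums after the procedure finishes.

pivot = -5; lo=0, mid=0, hi=7
nums[mid]=-8<-5: swap nums[0],nums[0]; lo=1,mid=1 → -8 -2 2 -5 4 -11 -9 -6
nums[mid]=-2>-5: swap nums[1],nums[7]; hi=6 → -8 -6 2 -5 4 -11 -9 -2
nums[mid]=-6<-5: swap nums[1],nums[1]; lo=2,mid=2 → -8 -6 2 -5 4 -11 -9 -2
nums[mid]=2>-5: swap nums[2],nums[6]; hi=5 → -8 -6 -9 -5 4 -11 2 -2
nums[mid]=-9<-5: swap nums[2],nums[2]; lo=3,mid=3 → -8 -6 -9 -5 4 -11 2 -2
nums[mid]=-5=-5: mid=4
nums[mid]=4>-5: swap nums[4],nums[5]; hi=4 → -8 -6 -9 -5 -11 4 2 -2
nums[mid]=-11<-5: swap nums[3],nums[4]; lo=4,mid=5 → -8 -6 -9 -11 -5 4 2 -2
end: lo=4, hi=4; nums = -8 -6 -9 -11 -5 4 2 -2

-8 -6 -9 -11 -5 4 2 -2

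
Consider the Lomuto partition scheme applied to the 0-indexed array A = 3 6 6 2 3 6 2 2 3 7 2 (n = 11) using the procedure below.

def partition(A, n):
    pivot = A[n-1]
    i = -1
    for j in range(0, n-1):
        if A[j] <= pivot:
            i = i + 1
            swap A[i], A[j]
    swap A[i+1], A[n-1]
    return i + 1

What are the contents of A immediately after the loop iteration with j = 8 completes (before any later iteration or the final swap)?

2 2 2 3 3 6 6 6 3 7 2

pivot=2, i=-1
j=0: 3>2, skip
j=1: 6>2, skip
j=2: 6>2, skip
j=3: 2≤2, i=0, swap(0,3) ⇒ 2 6 6 3 3 6 2 2 3 7 2
j=4: 3>2, skip
j=5: 6>2, skip
j=6: 2≤2, i=1, swap(1,6) ⇒ 2 2 6 3 3 6 6 2 3 7 2
j=7: 2≤2, i=2, swap(2,7) ⇒ 2 2 2 3 3 6 6 6 3 7 2
j=8: 3>2, skip
(after j=8) A = 2 2 2 3 3 6 6 6 3 7 2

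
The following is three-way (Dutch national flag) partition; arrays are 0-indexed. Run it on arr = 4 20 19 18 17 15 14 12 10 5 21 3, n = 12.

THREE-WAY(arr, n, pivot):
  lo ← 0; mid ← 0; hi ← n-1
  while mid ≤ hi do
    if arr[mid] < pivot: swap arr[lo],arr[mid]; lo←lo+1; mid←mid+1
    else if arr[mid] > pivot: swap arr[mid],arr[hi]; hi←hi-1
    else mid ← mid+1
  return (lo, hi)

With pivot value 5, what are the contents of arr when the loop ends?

pivot = 5; lo=0, mid=0, hi=11
arr[mid]=4<5: swap arr[0],arr[0]; lo=1,mid=1 → 4 20 19 18 17 15 14 12 10 5 21 3
arr[mid]=20>5: swap arr[1],arr[11]; hi=10 → 4 3 19 18 17 15 14 12 10 5 21 20
arr[mid]=3<5: swap arr[1],arr[1]; lo=2,mid=2 → 4 3 19 18 17 15 14 12 10 5 21 20
arr[mid]=19>5: swap arr[2],arr[10]; hi=9 → 4 3 21 18 17 15 14 12 10 5 19 20
arr[mid]=21>5: swap arr[2],arr[9]; hi=8 → 4 3 5 18 17 15 14 12 10 21 19 20
arr[mid]=5=5: mid=3
arr[mid]=18>5: swap arr[3],arr[8]; hi=7 → 4 3 5 10 17 15 14 12 18 21 19 20
arr[mid]=10>5: swap arr[3],arr[7]; hi=6 → 4 3 5 12 17 15 14 10 18 21 19 20
arr[mid]=12>5: swap arr[3],arr[6]; hi=5 → 4 3 5 14 17 15 12 10 18 21 19 20
arr[mid]=14>5: swap arr[3],arr[5]; hi=4 → 4 3 5 15 17 14 12 10 18 21 19 20
arr[mid]=15>5: swap arr[3],arr[4]; hi=3 → 4 3 5 17 15 14 12 10 18 21 19 20
arr[mid]=17>5: swap arr[3],arr[3]; hi=2 → 4 3 5 17 15 14 12 10 18 21 19 20
end: lo=2, hi=2; arr = 4 3 5 17 15 14 12 10 18 21 19 20

4 3 5 17 15 14 12 10 18 21 19 20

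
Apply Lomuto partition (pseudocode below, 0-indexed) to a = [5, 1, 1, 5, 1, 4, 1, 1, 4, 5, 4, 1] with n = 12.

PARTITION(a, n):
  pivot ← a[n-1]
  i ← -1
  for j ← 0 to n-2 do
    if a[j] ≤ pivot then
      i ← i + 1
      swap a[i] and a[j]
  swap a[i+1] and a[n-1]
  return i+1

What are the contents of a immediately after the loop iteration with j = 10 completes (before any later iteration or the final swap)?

pivot=1, i=-1
j=0: 5>1, skip
j=1: 1≤1, i=0, swap(0,1) ⇒ [1, 5, 1, 5, 1, 4, 1, 1, 4, 5, 4, 1]
j=2: 1≤1, i=1, swap(1,2) ⇒ [1, 1, 5, 5, 1, 4, 1, 1, 4, 5, 4, 1]
j=3: 5>1, skip
j=4: 1≤1, i=2, swap(2,4) ⇒ [1, 1, 1, 5, 5, 4, 1, 1, 4, 5, 4, 1]
j=5: 4>1, skip
j=6: 1≤1, i=3, swap(3,6) ⇒ [1, 1, 1, 1, 5, 4, 5, 1, 4, 5, 4, 1]
j=7: 1≤1, i=4, swap(4,7) ⇒ [1, 1, 1, 1, 1, 4, 5, 5, 4, 5, 4, 1]
j=8: 4>1, skip
j=9: 5>1, skip
j=10: 4>1, skip
(after j=10) a = [1, 1, 1, 1, 1, 4, 5, 5, 4, 5, 4, 1]

[1, 1, 1, 1, 1, 4, 5, 5, 4, 5, 4, 1]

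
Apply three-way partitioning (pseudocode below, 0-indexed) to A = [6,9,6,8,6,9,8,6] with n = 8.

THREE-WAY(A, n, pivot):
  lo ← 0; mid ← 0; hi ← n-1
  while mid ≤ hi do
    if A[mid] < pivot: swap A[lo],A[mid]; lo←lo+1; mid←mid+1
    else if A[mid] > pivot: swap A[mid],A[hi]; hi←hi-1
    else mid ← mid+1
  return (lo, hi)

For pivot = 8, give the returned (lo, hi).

(4, 5)

pivot = 8; lo=0, mid=0, hi=7
A[mid]=6<8: swap A[0],A[0]; lo=1,mid=1 → [6,9,6,8,6,9,8,6]
A[mid]=9>8: swap A[1],A[7]; hi=6 → [6,6,6,8,6,9,8,9]
A[mid]=6<8: swap A[1],A[1]; lo=2,mid=2 → [6,6,6,8,6,9,8,9]
A[mid]=6<8: swap A[2],A[2]; lo=3,mid=3 → [6,6,6,8,6,9,8,9]
A[mid]=8=8: mid=4
A[mid]=6<8: swap A[3],A[4]; lo=4,mid=5 → [6,6,6,6,8,9,8,9]
A[mid]=9>8: swap A[5],A[6]; hi=5 → [6,6,6,6,8,8,9,9]
A[mid]=8=8: mid=6
end: lo=4, hi=5; A = [6,6,6,6,8,8,9,9]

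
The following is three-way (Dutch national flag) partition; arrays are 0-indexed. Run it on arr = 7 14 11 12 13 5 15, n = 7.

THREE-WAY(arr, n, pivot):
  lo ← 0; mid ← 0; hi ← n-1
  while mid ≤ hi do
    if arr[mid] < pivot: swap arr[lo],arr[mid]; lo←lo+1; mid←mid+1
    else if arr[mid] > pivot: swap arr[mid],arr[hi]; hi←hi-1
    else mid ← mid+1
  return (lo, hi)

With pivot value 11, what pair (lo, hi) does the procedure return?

lo=0 mid=0 hi=6
7<11: swap(0,0), lo=1 mid=1 ⇒ 7 14 11 12 13 5 15
14>11: swap(1,6), hi=5 ⇒ 7 15 11 12 13 5 14
15>11: swap(1,5), hi=4 ⇒ 7 5 11 12 13 15 14
5<11: swap(1,1), lo=2 mid=2 ⇒ 7 5 11 12 13 15 14
11=11: mid=3
12>11: swap(3,4), hi=3 ⇒ 7 5 11 13 12 15 14
13>11: swap(3,3), hi=2 ⇒ 7 5 11 13 12 15 14
done. lo=2 hi=2; arr=7 5 11 13 12 15 14

(2, 2)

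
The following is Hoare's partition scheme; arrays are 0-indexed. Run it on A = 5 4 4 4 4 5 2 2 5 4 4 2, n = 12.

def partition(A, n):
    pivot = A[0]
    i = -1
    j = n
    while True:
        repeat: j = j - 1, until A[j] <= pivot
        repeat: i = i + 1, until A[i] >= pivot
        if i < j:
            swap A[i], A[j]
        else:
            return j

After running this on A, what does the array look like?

2 4 4 4 4 4 2 2 4 5 5 5

pivot = A[0] = 5; i = -1, j = 12
j→11 (A[11]=2≤5), i→0 (A[0]=5≥5); i<j, swap → 2 4 4 4 4 5 2 2 5 4 4 5
j→10 (A[10]=4≤5), i→5 (A[5]=5≥5); i<j, swap → 2 4 4 4 4 4 2 2 5 4 5 5
j→9 (A[9]=4≤5), i→8 (A[8]=5≥5); i<j, swap → 2 4 4 4 4 4 2 2 4 5 5 5
j→8, i→9; i≥j, return j=8. A = 2 4 4 4 4 4 2 2 4 5 5 5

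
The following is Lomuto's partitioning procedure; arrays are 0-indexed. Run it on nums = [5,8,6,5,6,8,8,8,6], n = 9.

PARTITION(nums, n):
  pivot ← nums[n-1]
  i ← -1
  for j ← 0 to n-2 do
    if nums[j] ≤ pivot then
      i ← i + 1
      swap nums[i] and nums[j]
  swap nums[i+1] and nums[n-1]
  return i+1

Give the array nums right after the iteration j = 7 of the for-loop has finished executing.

pivot=6, i=-1
j=0: 5≤6, i=0, swap(0,0) ⇒ [5,8,6,5,6,8,8,8,6]
j=1: 8>6, skip
j=2: 6≤6, i=1, swap(1,2) ⇒ [5,6,8,5,6,8,8,8,6]
j=3: 5≤6, i=2, swap(2,3) ⇒ [5,6,5,8,6,8,8,8,6]
j=4: 6≤6, i=3, swap(3,4) ⇒ [5,6,5,6,8,8,8,8,6]
j=5: 8>6, skip
j=6: 8>6, skip
j=7: 8>6, skip
(after j=7) nums = [5,6,5,6,8,8,8,8,6]

[5,6,5,6,8,8,8,8,6]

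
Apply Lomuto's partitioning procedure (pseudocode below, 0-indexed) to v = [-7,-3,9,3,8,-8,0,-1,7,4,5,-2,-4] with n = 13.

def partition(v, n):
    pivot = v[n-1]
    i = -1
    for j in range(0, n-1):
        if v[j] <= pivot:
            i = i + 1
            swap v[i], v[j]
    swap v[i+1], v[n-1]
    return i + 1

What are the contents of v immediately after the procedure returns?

pivot = v[12] = -4; i = -1
j=0: v[0]=-7 ≤ -4 → i=0, swap v[0],v[0] (no change) → [-7,-3,9,3,8,-8,0,-1,7,4,5,-2,-4]
j=1: v[1]=-3 > -4 → no swap
j=2: v[2]=9 > -4 → no swap
j=3: v[3]=3 > -4 → no swap
j=4: v[4]=8 > -4 → no swap
j=5: v[5]=-8 ≤ -4 → i=1, swap v[1],v[5] → [-7,-8,9,3,8,-3,0,-1,7,4,5,-2,-4]
j=6: v[6]=0 > -4 → no swap
j=7: v[7]=-1 > -4 → no swap
j=8: v[8]=7 > -4 → no swap
j=9: v[9]=4 > -4 → no swap
j=10: v[10]=5 > -4 → no swap
j=11: v[11]=-2 > -4 → no swap
final swap v[2],v[12] → [-7,-8,-4,3,8,-3,0,-1,7,4,5,-2,9]; return 2

[-7,-8,-4,3,8,-3,0,-1,7,4,5,-2,9]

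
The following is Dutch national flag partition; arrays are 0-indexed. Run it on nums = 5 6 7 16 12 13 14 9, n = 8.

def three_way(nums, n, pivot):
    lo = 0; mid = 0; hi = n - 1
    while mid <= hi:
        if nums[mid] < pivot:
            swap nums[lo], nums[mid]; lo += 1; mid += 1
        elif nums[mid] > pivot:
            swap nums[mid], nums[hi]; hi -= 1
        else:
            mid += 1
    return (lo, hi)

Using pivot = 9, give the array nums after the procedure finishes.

pivot = 9; lo=0, mid=0, hi=7
nums[mid]=5<9: swap nums[0],nums[0]; lo=1,mid=1 → 5 6 7 16 12 13 14 9
nums[mid]=6<9: swap nums[1],nums[1]; lo=2,mid=2 → 5 6 7 16 12 13 14 9
nums[mid]=7<9: swap nums[2],nums[2]; lo=3,mid=3 → 5 6 7 16 12 13 14 9
nums[mid]=16>9: swap nums[3],nums[7]; hi=6 → 5 6 7 9 12 13 14 16
nums[mid]=9=9: mid=4
nums[mid]=12>9: swap nums[4],nums[6]; hi=5 → 5 6 7 9 14 13 12 16
nums[mid]=14>9: swap nums[4],nums[5]; hi=4 → 5 6 7 9 13 14 12 16
nums[mid]=13>9: swap nums[4],nums[4]; hi=3 → 5 6 7 9 13 14 12 16
end: lo=3, hi=3; nums = 5 6 7 9 13 14 12 16

5 6 7 9 13 14 12 16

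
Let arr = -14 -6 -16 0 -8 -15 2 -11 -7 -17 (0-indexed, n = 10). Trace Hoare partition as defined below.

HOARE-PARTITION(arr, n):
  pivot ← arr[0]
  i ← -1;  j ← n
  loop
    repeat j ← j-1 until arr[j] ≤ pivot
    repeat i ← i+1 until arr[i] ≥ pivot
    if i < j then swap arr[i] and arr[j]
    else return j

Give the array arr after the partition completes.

-17 -15 -16 0 -8 -6 2 -11 -7 -14

pivot = arr[0] = -14; i = -1, j = 10
j→9 (arr[9]=-17≤-14), i→0 (arr[0]=-14≥-14); i<j, swap → -17 -6 -16 0 -8 -15 2 -11 -7 -14
j→5 (arr[5]=-15≤-14), i→1 (arr[1]=-6≥-14); i<j, swap → -17 -15 -16 0 -8 -6 2 -11 -7 -14
j→2, i→3; i≥j, return j=2. arr = -17 -15 -16 0 -8 -6 2 -11 -7 -14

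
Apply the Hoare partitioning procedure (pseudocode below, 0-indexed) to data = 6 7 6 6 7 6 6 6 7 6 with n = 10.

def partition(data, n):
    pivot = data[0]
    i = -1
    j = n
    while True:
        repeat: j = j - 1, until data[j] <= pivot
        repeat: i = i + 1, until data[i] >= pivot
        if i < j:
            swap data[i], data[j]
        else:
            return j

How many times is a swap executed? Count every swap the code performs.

4

pivot = data[0] = 6; i = -1, j = 10
j→9 (data[9]=6≤6), i→0 (data[0]=6≥6); i<j, swap → 6 7 6 6 7 6 6 6 7 6
j→7 (data[7]=6≤6), i→1 (data[1]=7≥6); i<j, swap → 6 6 6 6 7 6 6 7 7 6
j→6 (data[6]=6≤6), i→2 (data[2]=6≥6); i<j, swap → 6 6 6 6 7 6 6 7 7 6
j→5 (data[5]=6≤6), i→3 (data[3]=6≥6); i<j, swap → 6 6 6 6 7 6 6 7 7 6
j→3, i→4; i≥j, return j=3. data = 6 6 6 6 7 6 6 7 7 6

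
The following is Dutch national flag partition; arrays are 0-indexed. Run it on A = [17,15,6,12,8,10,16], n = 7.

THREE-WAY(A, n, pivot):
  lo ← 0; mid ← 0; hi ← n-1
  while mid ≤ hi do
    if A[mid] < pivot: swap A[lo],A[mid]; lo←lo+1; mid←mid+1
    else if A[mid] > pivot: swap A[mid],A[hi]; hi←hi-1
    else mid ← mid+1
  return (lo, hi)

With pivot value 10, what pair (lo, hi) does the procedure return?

lo=0 mid=0 hi=6
17>10: swap(0,6), hi=5 ⇒ [16,15,6,12,8,10,17]
16>10: swap(0,5), hi=4 ⇒ [10,15,6,12,8,16,17]
10=10: mid=1
15>10: swap(1,4), hi=3 ⇒ [10,8,6,12,15,16,17]
8<10: swap(0,1), lo=1 mid=2 ⇒ [8,10,6,12,15,16,17]
6<10: swap(1,2), lo=2 mid=3 ⇒ [8,6,10,12,15,16,17]
12>10: swap(3,3), hi=2 ⇒ [8,6,10,12,15,16,17]
done. lo=2 hi=2; A=[8,6,10,12,15,16,17]

(2, 2)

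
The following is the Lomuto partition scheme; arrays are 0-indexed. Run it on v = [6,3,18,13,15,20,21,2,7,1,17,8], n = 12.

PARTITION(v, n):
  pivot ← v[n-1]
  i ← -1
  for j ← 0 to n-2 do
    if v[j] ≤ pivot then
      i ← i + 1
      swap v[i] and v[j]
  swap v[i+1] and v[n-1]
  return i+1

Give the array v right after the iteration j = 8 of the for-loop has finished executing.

[6,3,2,7,15,20,21,18,13,1,17,8]

pivot=8, i=-1
j=0: 6≤8, i=0, swap(0,0) ⇒ [6,3,18,13,15,20,21,2,7,1,17,8]
j=1: 3≤8, i=1, swap(1,1) ⇒ [6,3,18,13,15,20,21,2,7,1,17,8]
j=2: 18>8, skip
j=3: 13>8, skip
j=4: 15>8, skip
j=5: 20>8, skip
j=6: 21>8, skip
j=7: 2≤8, i=2, swap(2,7) ⇒ [6,3,2,13,15,20,21,18,7,1,17,8]
j=8: 7≤8, i=3, swap(3,8) ⇒ [6,3,2,7,15,20,21,18,13,1,17,8]
(after j=8) v = [6,3,2,7,15,20,21,18,13,1,17,8]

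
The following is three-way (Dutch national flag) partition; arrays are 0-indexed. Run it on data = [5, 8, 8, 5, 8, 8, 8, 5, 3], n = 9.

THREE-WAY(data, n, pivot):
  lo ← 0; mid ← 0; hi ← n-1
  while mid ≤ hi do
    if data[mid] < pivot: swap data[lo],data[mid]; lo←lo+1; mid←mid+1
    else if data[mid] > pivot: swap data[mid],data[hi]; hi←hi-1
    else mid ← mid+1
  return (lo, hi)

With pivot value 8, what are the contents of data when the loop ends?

pivot = 8; lo=0, mid=0, hi=8
data[mid]=5<8: swap data[0],data[0]; lo=1,mid=1 → [5, 8, 8, 5, 8, 8, 8, 5, 3]
data[mid]=8=8: mid=2
data[mid]=8=8: mid=3
data[mid]=5<8: swap data[1],data[3]; lo=2,mid=4 → [5, 5, 8, 8, 8, 8, 8, 5, 3]
data[mid]=8=8: mid=5
data[mid]=8=8: mid=6
data[mid]=8=8: mid=7
data[mid]=5<8: swap data[2],data[7]; lo=3,mid=8 → [5, 5, 5, 8, 8, 8, 8, 8, 3]
data[mid]=3<8: swap data[3],data[8]; lo=4,mid=9 → [5, 5, 5, 3, 8, 8, 8, 8, 8]
end: lo=4, hi=8; data = [5, 5, 5, 3, 8, 8, 8, 8, 8]

[5, 5, 5, 3, 8, 8, 8, 8, 8]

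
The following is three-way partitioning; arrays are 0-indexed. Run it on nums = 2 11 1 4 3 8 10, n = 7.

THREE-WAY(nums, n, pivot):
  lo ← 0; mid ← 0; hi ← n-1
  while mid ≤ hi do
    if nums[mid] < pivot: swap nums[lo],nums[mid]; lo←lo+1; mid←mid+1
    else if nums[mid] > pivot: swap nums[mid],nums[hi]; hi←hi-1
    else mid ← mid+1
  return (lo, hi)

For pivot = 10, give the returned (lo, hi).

pivot = 10; lo=0, mid=0, hi=6
nums[mid]=2<10: swap nums[0],nums[0]; lo=1,mid=1 → 2 11 1 4 3 8 10
nums[mid]=11>10: swap nums[1],nums[6]; hi=5 → 2 10 1 4 3 8 11
nums[mid]=10=10: mid=2
nums[mid]=1<10: swap nums[1],nums[2]; lo=2,mid=3 → 2 1 10 4 3 8 11
nums[mid]=4<10: swap nums[2],nums[3]; lo=3,mid=4 → 2 1 4 10 3 8 11
nums[mid]=3<10: swap nums[3],nums[4]; lo=4,mid=5 → 2 1 4 3 10 8 11
nums[mid]=8<10: swap nums[4],nums[5]; lo=5,mid=6 → 2 1 4 3 8 10 11
end: lo=5, hi=5; nums = 2 1 4 3 8 10 11

(5, 5)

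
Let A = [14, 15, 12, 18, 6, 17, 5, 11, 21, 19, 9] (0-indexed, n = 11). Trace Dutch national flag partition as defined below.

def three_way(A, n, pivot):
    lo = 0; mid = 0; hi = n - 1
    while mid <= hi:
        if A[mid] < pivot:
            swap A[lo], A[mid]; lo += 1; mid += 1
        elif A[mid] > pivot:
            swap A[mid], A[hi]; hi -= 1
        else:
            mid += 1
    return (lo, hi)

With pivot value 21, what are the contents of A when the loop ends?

pivot = 21; lo=0, mid=0, hi=10
A[mid]=14<21: swap A[0],A[0]; lo=1,mid=1 → [14, 15, 12, 18, 6, 17, 5, 11, 21, 19, 9]
A[mid]=15<21: swap A[1],A[1]; lo=2,mid=2 → [14, 15, 12, 18, 6, 17, 5, 11, 21, 19, 9]
A[mid]=12<21: swap A[2],A[2]; lo=3,mid=3 → [14, 15, 12, 18, 6, 17, 5, 11, 21, 19, 9]
A[mid]=18<21: swap A[3],A[3]; lo=4,mid=4 → [14, 15, 12, 18, 6, 17, 5, 11, 21, 19, 9]
A[mid]=6<21: swap A[4],A[4]; lo=5,mid=5 → [14, 15, 12, 18, 6, 17, 5, 11, 21, 19, 9]
A[mid]=17<21: swap A[5],A[5]; lo=6,mid=6 → [14, 15, 12, 18, 6, 17, 5, 11, 21, 19, 9]
A[mid]=5<21: swap A[6],A[6]; lo=7,mid=7 → [14, 15, 12, 18, 6, 17, 5, 11, 21, 19, 9]
A[mid]=11<21: swap A[7],A[7]; lo=8,mid=8 → [14, 15, 12, 18, 6, 17, 5, 11, 21, 19, 9]
A[mid]=21=21: mid=9
A[mid]=19<21: swap A[8],A[9]; lo=9,mid=10 → [14, 15, 12, 18, 6, 17, 5, 11, 19, 21, 9]
A[mid]=9<21: swap A[9],A[10]; lo=10,mid=11 → [14, 15, 12, 18, 6, 17, 5, 11, 19, 9, 21]
end: lo=10, hi=10; A = [14, 15, 12, 18, 6, 17, 5, 11, 19, 9, 21]

[14, 15, 12, 18, 6, 17, 5, 11, 19, 9, 21]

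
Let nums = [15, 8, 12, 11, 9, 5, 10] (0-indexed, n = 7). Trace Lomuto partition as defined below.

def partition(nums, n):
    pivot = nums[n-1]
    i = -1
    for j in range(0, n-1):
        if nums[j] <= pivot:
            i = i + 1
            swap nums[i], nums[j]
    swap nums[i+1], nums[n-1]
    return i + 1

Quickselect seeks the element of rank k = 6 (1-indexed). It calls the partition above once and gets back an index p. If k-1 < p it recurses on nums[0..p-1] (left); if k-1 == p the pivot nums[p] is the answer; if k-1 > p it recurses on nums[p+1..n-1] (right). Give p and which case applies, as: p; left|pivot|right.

pivot=10, i=-1
j=0: 15>10, skip
j=1: 8≤10, i=0, swap(0,1) ⇒ [8, 15, 12, 11, 9, 5, 10]
j=2: 12>10, skip
j=3: 11>10, skip
j=4: 9≤10, i=1, swap(1,4) ⇒ [8, 9, 12, 11, 15, 5, 10]
j=5: 5≤10, i=2, swap(2,5) ⇒ [8, 9, 5, 11, 15, 12, 10]
swap(3,6) ⇒ [8, 9, 5, 10, 15, 12, 11]; return 3
p = 3; k-1 = 5 > 3 ⇒ right

3; right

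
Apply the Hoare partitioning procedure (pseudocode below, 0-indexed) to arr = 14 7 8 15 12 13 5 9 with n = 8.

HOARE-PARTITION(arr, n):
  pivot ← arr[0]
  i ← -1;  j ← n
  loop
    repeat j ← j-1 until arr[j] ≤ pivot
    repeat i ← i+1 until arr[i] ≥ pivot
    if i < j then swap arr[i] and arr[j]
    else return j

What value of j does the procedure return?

pivot=14
j stops at 7 (9), i stops at 0 (14); swap ⇒ 9 7 8 15 12 13 5 14
j stops at 6 (5), i stops at 3 (15); swap ⇒ 9 7 8 5 12 13 15 14
j stops at 5, i stops at 6; i≥j ⇒ return 5. arr=9 7 8 5 12 13 15 14

5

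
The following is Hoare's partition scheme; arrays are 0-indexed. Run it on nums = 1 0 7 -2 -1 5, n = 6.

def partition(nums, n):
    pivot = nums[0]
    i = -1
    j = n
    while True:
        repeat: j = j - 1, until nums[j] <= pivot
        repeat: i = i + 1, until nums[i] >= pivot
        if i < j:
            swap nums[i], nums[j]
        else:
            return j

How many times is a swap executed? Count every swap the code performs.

pivot = nums[0] = 1; i = -1, j = 6
j→4 (nums[4]=-1≤1), i→0 (nums[0]=1≥1); i<j, swap → -1 0 7 -2 1 5
j→3 (nums[3]=-2≤1), i→2 (nums[2]=7≥1); i<j, swap → -1 0 -2 7 1 5
j→2, i→3; i≥j, return j=2. nums = -1 0 -2 7 1 5

2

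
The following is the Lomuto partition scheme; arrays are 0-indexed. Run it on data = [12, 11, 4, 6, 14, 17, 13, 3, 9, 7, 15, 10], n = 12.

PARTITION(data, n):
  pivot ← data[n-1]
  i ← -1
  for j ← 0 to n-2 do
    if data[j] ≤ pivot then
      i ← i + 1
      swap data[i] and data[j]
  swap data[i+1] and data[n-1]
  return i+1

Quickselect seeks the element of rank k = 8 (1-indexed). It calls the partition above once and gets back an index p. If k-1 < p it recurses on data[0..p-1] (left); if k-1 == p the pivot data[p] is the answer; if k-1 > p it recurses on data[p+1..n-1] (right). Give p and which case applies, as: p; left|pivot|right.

pivot=10, i=-1
j=0: 12>10, skip
j=1: 11>10, skip
j=2: 4≤10, i=0, swap(0,2) ⇒ [4, 11, 12, 6, 14, 17, 13, 3, 9, 7, 15, 10]
j=3: 6≤10, i=1, swap(1,3) ⇒ [4, 6, 12, 11, 14, 17, 13, 3, 9, 7, 15, 10]
j=4: 14>10, skip
j=5: 17>10, skip
j=6: 13>10, skip
j=7: 3≤10, i=2, swap(2,7) ⇒ [4, 6, 3, 11, 14, 17, 13, 12, 9, 7, 15, 10]
j=8: 9≤10, i=3, swap(3,8) ⇒ [4, 6, 3, 9, 14, 17, 13, 12, 11, 7, 15, 10]
j=9: 7≤10, i=4, swap(4,9) ⇒ [4, 6, 3, 9, 7, 17, 13, 12, 11, 14, 15, 10]
j=10: 15>10, skip
swap(5,11) ⇒ [4, 6, 3, 9, 7, 10, 13, 12, 11, 14, 15, 17]; return 5
p = 5; k-1 = 7 > 5 ⇒ right

5; right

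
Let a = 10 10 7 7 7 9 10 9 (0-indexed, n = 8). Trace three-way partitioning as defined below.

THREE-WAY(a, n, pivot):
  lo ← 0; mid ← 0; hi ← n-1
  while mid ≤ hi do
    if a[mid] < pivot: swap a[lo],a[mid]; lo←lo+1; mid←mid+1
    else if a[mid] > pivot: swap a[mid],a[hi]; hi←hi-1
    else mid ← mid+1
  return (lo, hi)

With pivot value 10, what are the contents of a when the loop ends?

pivot = 10; lo=0, mid=0, hi=7
a[mid]=10=10: mid=1
a[mid]=10=10: mid=2
a[mid]=7<10: swap a[0],a[2]; lo=1,mid=3 → 7 10 10 7 7 9 10 9
a[mid]=7<10: swap a[1],a[3]; lo=2,mid=4 → 7 7 10 10 7 9 10 9
a[mid]=7<10: swap a[2],a[4]; lo=3,mid=5 → 7 7 7 10 10 9 10 9
a[mid]=9<10: swap a[3],a[5]; lo=4,mid=6 → 7 7 7 9 10 10 10 9
a[mid]=10=10: mid=7
a[mid]=9<10: swap a[4],a[7]; lo=5,mid=8 → 7 7 7 9 9 10 10 10
end: lo=5, hi=7; a = 7 7 7 9 9 10 10 10

7 7 7 9 9 10 10 10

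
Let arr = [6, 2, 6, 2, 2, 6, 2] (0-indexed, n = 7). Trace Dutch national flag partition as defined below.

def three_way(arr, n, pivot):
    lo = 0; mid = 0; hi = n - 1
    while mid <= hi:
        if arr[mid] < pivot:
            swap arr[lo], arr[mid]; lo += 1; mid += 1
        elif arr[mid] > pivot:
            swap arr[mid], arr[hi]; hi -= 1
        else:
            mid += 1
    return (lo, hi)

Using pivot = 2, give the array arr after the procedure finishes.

[2, 2, 2, 2, 6, 6, 6]

pivot = 2; lo=0, mid=0, hi=6
arr[mid]=6>2: swap arr[0],arr[6]; hi=5 → [2, 2, 6, 2, 2, 6, 6]
arr[mid]=2=2: mid=1
arr[mid]=2=2: mid=2
arr[mid]=6>2: swap arr[2],arr[5]; hi=4 → [2, 2, 6, 2, 2, 6, 6]
arr[mid]=6>2: swap arr[2],arr[4]; hi=3 → [2, 2, 2, 2, 6, 6, 6]
arr[mid]=2=2: mid=3
arr[mid]=2=2: mid=4
end: lo=0, hi=3; arr = [2, 2, 2, 2, 6, 6, 6]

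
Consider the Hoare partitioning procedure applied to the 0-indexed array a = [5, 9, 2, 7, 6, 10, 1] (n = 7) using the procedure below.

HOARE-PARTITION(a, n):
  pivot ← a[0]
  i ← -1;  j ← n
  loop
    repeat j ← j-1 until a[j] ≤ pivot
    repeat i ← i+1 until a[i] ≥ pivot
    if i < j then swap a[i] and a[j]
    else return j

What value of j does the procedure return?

1

pivot = a[0] = 5; i = -1, j = 7
j→6 (a[6]=1≤5), i→0 (a[0]=5≥5); i<j, swap → [1, 9, 2, 7, 6, 10, 5]
j→2 (a[2]=2≤5), i→1 (a[1]=9≥5); i<j, swap → [1, 2, 9, 7, 6, 10, 5]
j→1, i→2; i≥j, return j=1. a = [1, 2, 9, 7, 6, 10, 5]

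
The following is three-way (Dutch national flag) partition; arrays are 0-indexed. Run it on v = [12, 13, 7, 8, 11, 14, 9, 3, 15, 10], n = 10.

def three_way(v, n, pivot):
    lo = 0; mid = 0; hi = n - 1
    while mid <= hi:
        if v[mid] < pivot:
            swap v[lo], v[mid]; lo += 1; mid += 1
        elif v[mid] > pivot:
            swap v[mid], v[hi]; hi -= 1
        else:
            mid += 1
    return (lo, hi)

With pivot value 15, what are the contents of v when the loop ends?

lo=0 mid=0 hi=9
12<15: swap(0,0), lo=1 mid=1 ⇒ [12, 13, 7, 8, 11, 14, 9, 3, 15, 10]
13<15: swap(1,1), lo=2 mid=2 ⇒ [12, 13, 7, 8, 11, 14, 9, 3, 15, 10]
7<15: swap(2,2), lo=3 mid=3 ⇒ [12, 13, 7, 8, 11, 14, 9, 3, 15, 10]
8<15: swap(3,3), lo=4 mid=4 ⇒ [12, 13, 7, 8, 11, 14, 9, 3, 15, 10]
11<15: swap(4,4), lo=5 mid=5 ⇒ [12, 13, 7, 8, 11, 14, 9, 3, 15, 10]
14<15: swap(5,5), lo=6 mid=6 ⇒ [12, 13, 7, 8, 11, 14, 9, 3, 15, 10]
9<15: swap(6,6), lo=7 mid=7 ⇒ [12, 13, 7, 8, 11, 14, 9, 3, 15, 10]
3<15: swap(7,7), lo=8 mid=8 ⇒ [12, 13, 7, 8, 11, 14, 9, 3, 15, 10]
15=15: mid=9
10<15: swap(8,9), lo=9 mid=10 ⇒ [12, 13, 7, 8, 11, 14, 9, 3, 10, 15]
done. lo=9 hi=9; v=[12, 13, 7, 8, 11, 14, 9, 3, 10, 15]

[12, 13, 7, 8, 11, 14, 9, 3, 10, 15]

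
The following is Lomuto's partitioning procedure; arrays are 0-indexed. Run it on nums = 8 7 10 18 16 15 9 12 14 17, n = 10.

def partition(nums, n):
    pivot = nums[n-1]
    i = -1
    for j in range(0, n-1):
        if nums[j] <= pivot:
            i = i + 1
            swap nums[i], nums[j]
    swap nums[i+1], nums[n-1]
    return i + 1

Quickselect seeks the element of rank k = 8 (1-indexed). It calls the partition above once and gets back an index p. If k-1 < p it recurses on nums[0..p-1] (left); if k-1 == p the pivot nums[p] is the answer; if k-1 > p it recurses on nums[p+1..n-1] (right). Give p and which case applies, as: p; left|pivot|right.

pivot=17, i=-1
j=0: 8≤17, i=0, swap(0,0) ⇒ 8 7 10 18 16 15 9 12 14 17
j=1: 7≤17, i=1, swap(1,1) ⇒ 8 7 10 18 16 15 9 12 14 17
j=2: 10≤17, i=2, swap(2,2) ⇒ 8 7 10 18 16 15 9 12 14 17
j=3: 18>17, skip
j=4: 16≤17, i=3, swap(3,4) ⇒ 8 7 10 16 18 15 9 12 14 17
j=5: 15≤17, i=4, swap(4,5) ⇒ 8 7 10 16 15 18 9 12 14 17
j=6: 9≤17, i=5, swap(5,6) ⇒ 8 7 10 16 15 9 18 12 14 17
j=7: 12≤17, i=6, swap(6,7) ⇒ 8 7 10 16 15 9 12 18 14 17
j=8: 14≤17, i=7, swap(7,8) ⇒ 8 7 10 16 15 9 12 14 18 17
swap(8,9) ⇒ 8 7 10 16 15 9 12 14 17 18; return 8
p = 8; k-1 = 7 < 8 ⇒ left

8; left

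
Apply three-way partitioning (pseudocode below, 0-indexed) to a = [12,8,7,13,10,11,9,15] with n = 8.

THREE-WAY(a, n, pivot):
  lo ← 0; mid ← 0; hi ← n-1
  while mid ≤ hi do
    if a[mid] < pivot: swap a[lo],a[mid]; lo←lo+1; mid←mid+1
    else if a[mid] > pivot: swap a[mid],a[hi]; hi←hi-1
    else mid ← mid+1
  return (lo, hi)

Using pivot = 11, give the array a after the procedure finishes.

lo=0 mid=0 hi=7
12>11: swap(0,7), hi=6 ⇒ [15,8,7,13,10,11,9,12]
15>11: swap(0,6), hi=5 ⇒ [9,8,7,13,10,11,15,12]
9<11: swap(0,0), lo=1 mid=1 ⇒ [9,8,7,13,10,11,15,12]
8<11: swap(1,1), lo=2 mid=2 ⇒ [9,8,7,13,10,11,15,12]
7<11: swap(2,2), lo=3 mid=3 ⇒ [9,8,7,13,10,11,15,12]
13>11: swap(3,5), hi=4 ⇒ [9,8,7,11,10,13,15,12]
11=11: mid=4
10<11: swap(3,4), lo=4 mid=5 ⇒ [9,8,7,10,11,13,15,12]
done. lo=4 hi=4; a=[9,8,7,10,11,13,15,12]

[9,8,7,10,11,13,15,12]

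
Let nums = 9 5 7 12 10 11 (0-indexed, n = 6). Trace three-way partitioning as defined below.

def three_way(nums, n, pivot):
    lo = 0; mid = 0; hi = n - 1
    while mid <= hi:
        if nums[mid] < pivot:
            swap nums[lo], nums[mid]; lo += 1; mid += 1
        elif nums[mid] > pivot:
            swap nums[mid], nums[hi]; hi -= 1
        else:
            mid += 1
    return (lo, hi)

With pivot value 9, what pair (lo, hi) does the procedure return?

(2, 2)

pivot = 9; lo=0, mid=0, hi=5
nums[mid]=9=9: mid=1
nums[mid]=5<9: swap nums[0],nums[1]; lo=1,mid=2 → 5 9 7 12 10 11
nums[mid]=7<9: swap nums[1],nums[2]; lo=2,mid=3 → 5 7 9 12 10 11
nums[mid]=12>9: swap nums[3],nums[5]; hi=4 → 5 7 9 11 10 12
nums[mid]=11>9: swap nums[3],nums[4]; hi=3 → 5 7 9 10 11 12
nums[mid]=10>9: swap nums[3],nums[3]; hi=2 → 5 7 9 10 11 12
end: lo=2, hi=2; nums = 5 7 9 10 11 12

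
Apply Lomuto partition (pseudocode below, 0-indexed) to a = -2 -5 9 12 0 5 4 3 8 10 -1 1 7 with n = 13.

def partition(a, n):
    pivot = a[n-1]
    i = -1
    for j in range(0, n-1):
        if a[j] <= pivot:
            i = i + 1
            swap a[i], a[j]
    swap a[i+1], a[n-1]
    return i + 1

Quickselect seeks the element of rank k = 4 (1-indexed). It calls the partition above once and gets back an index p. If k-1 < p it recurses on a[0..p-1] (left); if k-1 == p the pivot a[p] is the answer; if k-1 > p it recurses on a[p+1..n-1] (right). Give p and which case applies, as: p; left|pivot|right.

8; left

pivot=7, i=-1
j=0: -2≤7, i=0, swap(0,0) ⇒ -2 -5 9 12 0 5 4 3 8 10 -1 1 7
j=1: -5≤7, i=1, swap(1,1) ⇒ -2 -5 9 12 0 5 4 3 8 10 -1 1 7
j=2: 9>7, skip
j=3: 12>7, skip
j=4: 0≤7, i=2, swap(2,4) ⇒ -2 -5 0 12 9 5 4 3 8 10 -1 1 7
j=5: 5≤7, i=3, swap(3,5) ⇒ -2 -5 0 5 9 12 4 3 8 10 -1 1 7
j=6: 4≤7, i=4, swap(4,6) ⇒ -2 -5 0 5 4 12 9 3 8 10 -1 1 7
j=7: 3≤7, i=5, swap(5,7) ⇒ -2 -5 0 5 4 3 9 12 8 10 -1 1 7
j=8: 8>7, skip
j=9: 10>7, skip
j=10: -1≤7, i=6, swap(6,10) ⇒ -2 -5 0 5 4 3 -1 12 8 10 9 1 7
j=11: 1≤7, i=7, swap(7,11) ⇒ -2 -5 0 5 4 3 -1 1 8 10 9 12 7
swap(8,12) ⇒ -2 -5 0 5 4 3 -1 1 7 10 9 12 8; return 8
p = 8; k-1 = 3 < 8 ⇒ left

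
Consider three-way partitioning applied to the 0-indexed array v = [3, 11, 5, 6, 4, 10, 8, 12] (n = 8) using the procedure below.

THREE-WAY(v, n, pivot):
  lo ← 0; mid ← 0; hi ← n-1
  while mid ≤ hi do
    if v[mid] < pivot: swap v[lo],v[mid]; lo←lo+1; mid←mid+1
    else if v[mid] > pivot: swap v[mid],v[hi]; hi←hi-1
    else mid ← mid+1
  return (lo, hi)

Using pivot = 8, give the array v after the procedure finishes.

pivot = 8; lo=0, mid=0, hi=7
v[mid]=3<8: swap v[0],v[0]; lo=1,mid=1 → [3, 11, 5, 6, 4, 10, 8, 12]
v[mid]=11>8: swap v[1],v[7]; hi=6 → [3, 12, 5, 6, 4, 10, 8, 11]
v[mid]=12>8: swap v[1],v[6]; hi=5 → [3, 8, 5, 6, 4, 10, 12, 11]
v[mid]=8=8: mid=2
v[mid]=5<8: swap v[1],v[2]; lo=2,mid=3 → [3, 5, 8, 6, 4, 10, 12, 11]
v[mid]=6<8: swap v[2],v[3]; lo=3,mid=4 → [3, 5, 6, 8, 4, 10, 12, 11]
v[mid]=4<8: swap v[3],v[4]; lo=4,mid=5 → [3, 5, 6, 4, 8, 10, 12, 11]
v[mid]=10>8: swap v[5],v[5]; hi=4 → [3, 5, 6, 4, 8, 10, 12, 11]
end: lo=4, hi=4; v = [3, 5, 6, 4, 8, 10, 12, 11]

[3, 5, 6, 4, 8, 10, 12, 11]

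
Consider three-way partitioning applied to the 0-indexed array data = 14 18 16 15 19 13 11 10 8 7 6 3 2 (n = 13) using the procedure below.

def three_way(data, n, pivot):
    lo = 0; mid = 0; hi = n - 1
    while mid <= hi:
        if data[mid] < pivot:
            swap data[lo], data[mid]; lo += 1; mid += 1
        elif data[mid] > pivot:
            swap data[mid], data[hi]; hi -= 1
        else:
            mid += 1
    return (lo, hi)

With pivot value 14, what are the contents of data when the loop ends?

2 3 6 7 13 11 10 8 14 19 15 16 18

pivot = 14; lo=0, mid=0, hi=12
data[mid]=14=14: mid=1
data[mid]=18>14: swap data[1],data[12]; hi=11 → 14 2 16 15 19 13 11 10 8 7 6 3 18
data[mid]=2<14: swap data[0],data[1]; lo=1,mid=2 → 2 14 16 15 19 13 11 10 8 7 6 3 18
data[mid]=16>14: swap data[2],data[11]; hi=10 → 2 14 3 15 19 13 11 10 8 7 6 16 18
data[mid]=3<14: swap data[1],data[2]; lo=2,mid=3 → 2 3 14 15 19 13 11 10 8 7 6 16 18
data[mid]=15>14: swap data[3],data[10]; hi=9 → 2 3 14 6 19 13 11 10 8 7 15 16 18
data[mid]=6<14: swap data[2],data[3]; lo=3,mid=4 → 2 3 6 14 19 13 11 10 8 7 15 16 18
data[mid]=19>14: swap data[4],data[9]; hi=8 → 2 3 6 14 7 13 11 10 8 19 15 16 18
data[mid]=7<14: swap data[3],data[4]; lo=4,mid=5 → 2 3 6 7 14 13 11 10 8 19 15 16 18
data[mid]=13<14: swap data[4],data[5]; lo=5,mid=6 → 2 3 6 7 13 14 11 10 8 19 15 16 18
data[mid]=11<14: swap data[5],data[6]; lo=6,mid=7 → 2 3 6 7 13 11 14 10 8 19 15 16 18
data[mid]=10<14: swap data[6],data[7]; lo=7,mid=8 → 2 3 6 7 13 11 10 14 8 19 15 16 18
data[mid]=8<14: swap data[7],data[8]; lo=8,mid=9 → 2 3 6 7 13 11 10 8 14 19 15 16 18
end: lo=8, hi=8; data = 2 3 6 7 13 11 10 8 14 19 15 16 18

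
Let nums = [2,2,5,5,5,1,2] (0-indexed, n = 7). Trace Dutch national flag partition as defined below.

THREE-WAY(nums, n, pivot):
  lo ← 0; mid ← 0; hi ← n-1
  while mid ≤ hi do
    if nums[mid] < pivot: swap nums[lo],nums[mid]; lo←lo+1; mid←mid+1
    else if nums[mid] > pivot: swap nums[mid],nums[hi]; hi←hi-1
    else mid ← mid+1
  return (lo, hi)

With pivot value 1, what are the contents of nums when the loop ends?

pivot = 1; lo=0, mid=0, hi=6
nums[mid]=2>1: swap nums[0],nums[6]; hi=5 → [2,2,5,5,5,1,2]
nums[mid]=2>1: swap nums[0],nums[5]; hi=4 → [1,2,5,5,5,2,2]
nums[mid]=1=1: mid=1
nums[mid]=2>1: swap nums[1],nums[4]; hi=3 → [1,5,5,5,2,2,2]
nums[mid]=5>1: swap nums[1],nums[3]; hi=2 → [1,5,5,5,2,2,2]
nums[mid]=5>1: swap nums[1],nums[2]; hi=1 → [1,5,5,5,2,2,2]
nums[mid]=5>1: swap nums[1],nums[1]; hi=0 → [1,5,5,5,2,2,2]
end: lo=0, hi=0; nums = [1,5,5,5,2,2,2]

[1,5,5,5,2,2,2]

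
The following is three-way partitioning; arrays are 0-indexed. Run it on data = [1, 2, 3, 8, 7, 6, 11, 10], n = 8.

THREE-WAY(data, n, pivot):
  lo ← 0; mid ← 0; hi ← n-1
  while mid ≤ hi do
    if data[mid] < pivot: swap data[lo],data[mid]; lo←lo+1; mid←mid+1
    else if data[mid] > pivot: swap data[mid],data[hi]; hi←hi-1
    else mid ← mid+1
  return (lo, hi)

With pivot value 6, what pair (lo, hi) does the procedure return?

(3, 3)

lo=0 mid=0 hi=7
1<6: swap(0,0), lo=1 mid=1 ⇒ [1, 2, 3, 8, 7, 6, 11, 10]
2<6: swap(1,1), lo=2 mid=2 ⇒ [1, 2, 3, 8, 7, 6, 11, 10]
3<6: swap(2,2), lo=3 mid=3 ⇒ [1, 2, 3, 8, 7, 6, 11, 10]
8>6: swap(3,7), hi=6 ⇒ [1, 2, 3, 10, 7, 6, 11, 8]
10>6: swap(3,6), hi=5 ⇒ [1, 2, 3, 11, 7, 6, 10, 8]
11>6: swap(3,5), hi=4 ⇒ [1, 2, 3, 6, 7, 11, 10, 8]
6=6: mid=4
7>6: swap(4,4), hi=3 ⇒ [1, 2, 3, 6, 7, 11, 10, 8]
done. lo=3 hi=3; data=[1, 2, 3, 6, 7, 11, 10, 8]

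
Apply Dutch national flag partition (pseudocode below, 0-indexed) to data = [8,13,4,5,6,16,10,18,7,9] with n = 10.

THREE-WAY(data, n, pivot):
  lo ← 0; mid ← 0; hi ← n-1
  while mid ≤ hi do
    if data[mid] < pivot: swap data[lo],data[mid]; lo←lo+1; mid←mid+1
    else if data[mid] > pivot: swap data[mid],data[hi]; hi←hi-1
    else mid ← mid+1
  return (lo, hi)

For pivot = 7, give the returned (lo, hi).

lo=0 mid=0 hi=9
8>7: swap(0,9), hi=8 ⇒ [9,13,4,5,6,16,10,18,7,8]
9>7: swap(0,8), hi=7 ⇒ [7,13,4,5,6,16,10,18,9,8]
7=7: mid=1
13>7: swap(1,7), hi=6 ⇒ [7,18,4,5,6,16,10,13,9,8]
18>7: swap(1,6), hi=5 ⇒ [7,10,4,5,6,16,18,13,9,8]
10>7: swap(1,5), hi=4 ⇒ [7,16,4,5,6,10,18,13,9,8]
16>7: swap(1,4), hi=3 ⇒ [7,6,4,5,16,10,18,13,9,8]
6<7: swap(0,1), lo=1 mid=2 ⇒ [6,7,4,5,16,10,18,13,9,8]
4<7: swap(1,2), lo=2 mid=3 ⇒ [6,4,7,5,16,10,18,13,9,8]
5<7: swap(2,3), lo=3 mid=4 ⇒ [6,4,5,7,16,10,18,13,9,8]
done. lo=3 hi=3; data=[6,4,5,7,16,10,18,13,9,8]

(3, 3)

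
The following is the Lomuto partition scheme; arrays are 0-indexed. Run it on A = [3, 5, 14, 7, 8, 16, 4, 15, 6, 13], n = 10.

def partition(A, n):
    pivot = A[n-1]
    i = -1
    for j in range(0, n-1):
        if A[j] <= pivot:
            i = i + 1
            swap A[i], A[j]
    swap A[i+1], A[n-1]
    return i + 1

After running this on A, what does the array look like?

[3, 5, 7, 8, 4, 6, 13, 15, 16, 14]

pivot = A[9] = 13; i = -1
j=0: A[0]=3 ≤ 13 → i=0, swap A[0],A[0] (no change) → [3, 5, 14, 7, 8, 16, 4, 15, 6, 13]
j=1: A[1]=5 ≤ 13 → i=1, swap A[1],A[1] (no change) → [3, 5, 14, 7, 8, 16, 4, 15, 6, 13]
j=2: A[2]=14 > 13 → no swap
j=3: A[3]=7 ≤ 13 → i=2, swap A[2],A[3] → [3, 5, 7, 14, 8, 16, 4, 15, 6, 13]
j=4: A[4]=8 ≤ 13 → i=3, swap A[3],A[4] → [3, 5, 7, 8, 14, 16, 4, 15, 6, 13]
j=5: A[5]=16 > 13 → no swap
j=6: A[6]=4 ≤ 13 → i=4, swap A[4],A[6] → [3, 5, 7, 8, 4, 16, 14, 15, 6, 13]
j=7: A[7]=15 > 13 → no swap
j=8: A[8]=6 ≤ 13 → i=5, swap A[5],A[8] → [3, 5, 7, 8, 4, 6, 14, 15, 16, 13]
final swap A[6],A[9] → [3, 5, 7, 8, 4, 6, 13, 15, 16, 14]; return 6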